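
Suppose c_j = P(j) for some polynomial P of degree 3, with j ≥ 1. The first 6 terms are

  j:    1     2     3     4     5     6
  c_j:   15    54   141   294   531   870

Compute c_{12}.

1st diffs: 39, 87, 153, 237, 339.
2nd diffs: 48, 66, 84, 102.
3rd diffs: 18, 18, 18 (constant).
Newton forward-difference form: c_j = 15 + 39·C(j-1,1) + 48·C(j-1,2) + 18·C(j-1,3).
At j = 12: j-1 = 11, so c_{12} = 15 + 429 + 2640 + 2970 = 6054.

6054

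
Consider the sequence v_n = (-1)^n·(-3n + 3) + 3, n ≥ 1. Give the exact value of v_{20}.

-54

(-1)^20 = 1; -3n + 3 at n=20 is -57; so v_{20} = -54.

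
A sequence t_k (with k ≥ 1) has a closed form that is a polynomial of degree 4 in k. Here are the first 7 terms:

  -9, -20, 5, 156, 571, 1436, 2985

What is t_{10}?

14796

1st diffs: -11, 25, 151, 415, 865, 1549.
2nd diffs: 36, 126, 264, 450, 684.
3rd diffs: 90, 138, 186, 234.
4th diffs: 48, 48, 48 (constant).
Newton forward-difference form: t_k = -9 + (-11)·C(k-1,1) + 36·C(k-1,2) + 90·C(k-1,3) + 48·C(k-1,4).
At k = 10: k-1 = 9, so t_{10} = -9 - 99 + 1296 + 7560 + 6048 = 14796.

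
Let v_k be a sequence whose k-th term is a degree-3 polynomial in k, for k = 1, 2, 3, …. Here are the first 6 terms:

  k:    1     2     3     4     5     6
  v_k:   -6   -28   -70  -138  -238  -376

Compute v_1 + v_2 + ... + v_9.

-3282

1st diffs: -22, -42, -68, -100, -138.
2nd diffs: -20, -26, -32, -38.
3rd diffs: -6, -6, -6 (constant).
So v_k = -k^3 - 4k^2 - 3k + 2.
Continuing: -558, -790, -1078.
Summing k = 1..9 (9 terms) gives -3282.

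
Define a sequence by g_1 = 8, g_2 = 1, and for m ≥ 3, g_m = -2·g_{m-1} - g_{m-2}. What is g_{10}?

Compute successive terms:
g_3 = -10;  g_4 = 19;  g_5 = -28;  g_6 = 37;  g_7 = -46;  g_8 = 55;  g_9 = -64;  g_{10} = 73.
(Characteristic roots are -1 and -1.)

73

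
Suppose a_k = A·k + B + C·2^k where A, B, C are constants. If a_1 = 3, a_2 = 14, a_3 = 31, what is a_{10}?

Plug in k = 1, 2, 3: A + B + 2C = 3; 2A + B + 4C = 14; 3A + B + 8C = 31.
Subtracting the first from the second: A + 2C = 11.
Subtracting the second from the third: A + 4C = 17.
Solving: C = 3, A = 5, then B = -8.
Therefore a_{10} = 50 + (-8) + 3·1024 = 3114.

3114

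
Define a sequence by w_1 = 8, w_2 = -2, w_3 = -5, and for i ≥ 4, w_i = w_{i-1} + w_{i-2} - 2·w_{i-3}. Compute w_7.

w_4 = -23, w_5 = -24, w_6 = -37, w_7 = -15.

-15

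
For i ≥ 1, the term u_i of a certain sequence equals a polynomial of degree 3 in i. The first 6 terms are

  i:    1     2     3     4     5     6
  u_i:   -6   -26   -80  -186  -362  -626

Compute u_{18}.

-17210

1st diffs: -20, -54, -106, -176, -264.
2nd diffs: -34, -52, -70, -88.
3rd diffs: -18, -18, -18 (constant).
Newton forward-difference form: u_i = -6 + (-20)·C(i-1,1) + (-34)·C(i-1,2) + (-18)·C(i-1,3).
At i = 18: i-1 = 17, so u_{18} = -6 - 340 - 4624 - 12240 = -17210.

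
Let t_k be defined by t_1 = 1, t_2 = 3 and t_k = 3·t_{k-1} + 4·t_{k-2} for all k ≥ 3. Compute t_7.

3277

t_3 = 13; t_4 = 51; t_5 = 205; t_6 = 819; t_7 = 3277.
(Characteristic roots are 4 and -1.)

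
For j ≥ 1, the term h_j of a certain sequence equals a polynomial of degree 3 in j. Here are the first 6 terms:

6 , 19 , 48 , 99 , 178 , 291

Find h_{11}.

1576

1st diffs: 13, 29, 51, 79, 113.
2nd diffs: 16, 22, 28, 34.
3rd diffs: 6, 6, 6 (constant).
Newton forward-difference form: h_j = 6 + 13·C(j-1,1) + 16·C(j-1,2) + 6·C(j-1,3).
At j = 11: j-1 = 10, so h_{11} = 6 + 130 + 720 + 720 = 1576.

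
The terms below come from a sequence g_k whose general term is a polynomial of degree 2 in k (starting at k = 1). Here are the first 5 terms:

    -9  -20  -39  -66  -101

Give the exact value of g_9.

1st diffs: -11, -19, -27, -35.
2nd diffs: -8, -8, -8 (constant).
Newton forward-difference form: g_k = -9 + (-11)·C(k-1,1) + (-8)·C(k-1,2).
At k = 9: k-1 = 8, so g_9 = -9 - 88 - 224 = -321.

-321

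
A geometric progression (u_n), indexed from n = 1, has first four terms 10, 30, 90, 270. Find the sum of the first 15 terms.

71744530

Common ratio r = 3.
u_n = 10·3^(n-1).
S = 10·(3^15 - 1)/(3 - 1) = 10·(14348907 - 1)/(2) = 71744530.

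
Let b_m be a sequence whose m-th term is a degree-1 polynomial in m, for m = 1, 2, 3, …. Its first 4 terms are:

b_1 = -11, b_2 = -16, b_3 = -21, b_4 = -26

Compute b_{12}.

1st diffs: -5, -5, -5 (constant).
So b_m = -5m - 6.
Evaluating at m = 12 gives b_{12} = -66.

-66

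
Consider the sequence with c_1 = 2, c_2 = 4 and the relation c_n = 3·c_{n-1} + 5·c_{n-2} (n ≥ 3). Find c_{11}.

1989712

Compute successive terms:
c_3 = 22;  c_4 = 86;  c_5 = 368;  c_6 = 1534;  c_7 = 6442;  c_8 = 26996;  c_9 = 113198;  c_{10} = 474574;  c_{11} = 1989712.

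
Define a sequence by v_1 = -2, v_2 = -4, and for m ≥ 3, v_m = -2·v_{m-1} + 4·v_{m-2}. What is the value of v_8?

v_3 = 0; v_4 = -16; v_5 = 32; v_6 = -128; v_7 = 384; v_8 = -1280.

-1280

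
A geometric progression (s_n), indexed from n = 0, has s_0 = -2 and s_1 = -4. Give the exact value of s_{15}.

Common ratio r = 2.
s_n = (-2)·2^(n-0).
s_{15} = (-2)·2^15 = -65536.

-65536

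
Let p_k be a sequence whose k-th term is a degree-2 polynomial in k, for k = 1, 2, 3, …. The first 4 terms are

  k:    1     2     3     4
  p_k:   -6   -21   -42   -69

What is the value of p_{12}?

-501

1st diffs: -15, -21, -27.
2nd diffs: -6, -6 (constant).
Newton forward-difference form: p_k = -6 + (-15)·C(k-1,1) + (-6)·C(k-1,2).
At k = 12: k-1 = 11, so p_{12} = -6 - 165 - 330 = -501.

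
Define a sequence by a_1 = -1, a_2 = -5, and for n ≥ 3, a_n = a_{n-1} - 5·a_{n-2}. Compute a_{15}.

Iterate the recurrence:
a_3 = 0, a_4 = 25, a_5 = 25, …, a_{12} = -7100, a_{13} = 27775, a_{14} = 63275, a_{15} = -75600.

-75600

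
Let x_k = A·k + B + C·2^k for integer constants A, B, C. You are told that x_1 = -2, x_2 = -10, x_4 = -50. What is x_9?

The three given values yield: A + B + 2C = -2; 2A + B + 4C = -10; 4A + B + 16C = -50.
Subtracting the first from the second: A + 2C = -8.
Subtracting the second from the third: 2A + 12C = -40.
Solving: C = -3, A = -2, then B = 6.
Hence x_9 = -2·9 + 6 + (-3)·512 = -1548.

-1548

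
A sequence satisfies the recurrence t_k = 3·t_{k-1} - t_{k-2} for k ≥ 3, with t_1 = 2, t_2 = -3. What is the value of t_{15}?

Compute successive terms:
t_3 = -11, t_4 = -30, t_5 = -79, …, t_{12} = -66663, t_{13} = -174526, t_{14} = -456915, t_{15} = -1196219.

-1196219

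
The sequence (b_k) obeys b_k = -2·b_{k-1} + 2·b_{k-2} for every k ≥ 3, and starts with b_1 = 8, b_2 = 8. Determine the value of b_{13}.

-107008

b_3 = 0; b_4 = 16; b_5 = -32; …; b_{10} = 5248; b_{11} = -14336; b_{12} = 39168; b_{13} = -107008.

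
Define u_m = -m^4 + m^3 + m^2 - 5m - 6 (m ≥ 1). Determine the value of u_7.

u_7 = -1·7^4 + 1·7^3 + 1·7^2 - 5·7 - 6 = -2050.

-2050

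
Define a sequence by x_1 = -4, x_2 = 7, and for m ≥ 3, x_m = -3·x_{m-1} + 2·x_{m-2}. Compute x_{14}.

x_3 = -29; x_4 = 101; x_5 = -361; …; x_{11} = -736433; x_{12} = 2622845; x_{13} = -9341401; x_{14} = 33269893.

33269893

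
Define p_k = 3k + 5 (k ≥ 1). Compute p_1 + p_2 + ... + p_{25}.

1100

Over k = 1..25: Σk = 325.
Total = (3)·325 + (5)·25 = 1100.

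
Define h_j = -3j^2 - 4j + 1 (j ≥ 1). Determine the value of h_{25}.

-1974

h_{25} = -3·25^2 - 4·25 + 1 = -1974.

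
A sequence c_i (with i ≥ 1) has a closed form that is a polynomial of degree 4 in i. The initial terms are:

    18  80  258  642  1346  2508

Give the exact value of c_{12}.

29850

1st diffs: 62, 178, 384, 704, 1162.
2nd diffs: 116, 206, 320, 458.
3rd diffs: 90, 114, 138.
4th diffs: 24, 24 (constant).
So c_i = i^4 + 5i^3 + 3i^2 + 3i + 6.
Evaluating at i = 12 gives c_{12} = 29850.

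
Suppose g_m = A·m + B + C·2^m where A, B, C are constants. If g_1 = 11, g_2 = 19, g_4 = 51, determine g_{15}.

The three given values yield: A + B + 2C = 11; 2A + B + 4C = 19; 4A + B + 16C = 51.
Subtracting the first from the second: A + 2C = 8.
Subtracting the second from the third: 2A + 12C = 32.
Solving: C = 2, A = 4, then B = 3.
So g_m = 4·m + 3 + 2·2^m; at m=15 this is 65599.

65599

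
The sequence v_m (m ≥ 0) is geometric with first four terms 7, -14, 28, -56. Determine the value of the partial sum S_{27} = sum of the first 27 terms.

Common ratio r = -2.
v_m = 7·(-2)^(m-0).
S = 7·((-2)^27 - 1)/(-2 - 1) = 7·(-134217728 - 1)/(-3) = 313174701.

313174701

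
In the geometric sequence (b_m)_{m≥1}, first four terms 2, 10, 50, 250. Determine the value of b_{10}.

Common ratio r = 5.
b_m = 2·5^(m-1).
b_{10} = 2·5^9 = 3906250.

3906250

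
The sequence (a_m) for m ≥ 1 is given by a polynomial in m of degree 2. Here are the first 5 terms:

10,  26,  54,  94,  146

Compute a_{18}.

1st diffs: 16, 28, 40, 52.
2nd diffs: 12, 12, 12 (constant).
Newton forward-difference form: a_m = 10 + 16·C(m-1,1) + 12·C(m-1,2).
At m = 18: m-1 = 17, so a_{18} = 10 + 272 + 1632 = 1914.

1914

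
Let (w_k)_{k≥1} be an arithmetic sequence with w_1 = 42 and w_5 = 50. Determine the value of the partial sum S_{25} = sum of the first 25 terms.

Common difference d = (50 - 42) / (5 - 1) = 2.
w_k = 42 + (k - 1)·2.
w_{25} = 90; S = 25·(42 + 90)/2 = 1650.

1650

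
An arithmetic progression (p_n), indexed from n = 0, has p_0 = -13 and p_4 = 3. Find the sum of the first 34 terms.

1802

Common difference d = (3 - (-13)) / (4 - 0) = 4.
p_n = -13 + (n - 0)·4.
p_{33} = 119; S = 34·(-13 + 119)/2 = 1802.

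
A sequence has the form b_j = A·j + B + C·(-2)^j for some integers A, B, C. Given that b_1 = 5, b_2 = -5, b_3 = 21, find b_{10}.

-2029

The three given values yield: A + B - 2C = 5; 2A + B + 4C = -5; 3A + B - 8C = 21.
Subtracting the first from the second: A + 6C = -10.
Subtracting the second from the third: A - 12C = 26.
Solving: C = -2, A = 2, then B = -1.
Therefore b_{10} = 20 + (-1) + (-2)·1024 = -2029.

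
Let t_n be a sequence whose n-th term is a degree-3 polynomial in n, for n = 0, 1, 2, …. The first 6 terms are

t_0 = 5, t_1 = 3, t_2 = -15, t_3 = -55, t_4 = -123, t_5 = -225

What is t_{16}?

-5307

1st diffs: -2, -18, -40, -68, -102.
2nd diffs: -16, -22, -28, -34.
3rd diffs: -6, -6, -6 (constant).
So t_n = -n^3 - 5n^2 + 4n + 5.
Evaluating at n = 16 gives t_{16} = -5307.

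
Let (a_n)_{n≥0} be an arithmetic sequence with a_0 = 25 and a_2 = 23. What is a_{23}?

2

Common difference d = (23 - 25) / (2 - 0) = -1.
a_n = 25 + (n - 0)·(-1).
a_{23} = 25 + 23·(-1) = 2.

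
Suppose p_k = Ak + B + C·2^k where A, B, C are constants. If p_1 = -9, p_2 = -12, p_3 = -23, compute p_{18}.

-1048492

Plug in k = 1, 2, 3: A + B + 2C = -9; 2A + B + 4C = -12; 3A + B + 8C = -23.
Subtracting the first from the second: A + 2C = -3.
Subtracting the second from the third: A + 4C = -11.
Solving: C = -4, A = 5, then B = -6.
Therefore p_{18} = 90 + (-6) + (-4)·262144 = -1048492.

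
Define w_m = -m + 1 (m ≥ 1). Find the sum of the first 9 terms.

Over m = 1..9: Σm = 45.
Total = (-1)·45 + (1)·9 = -36.

-36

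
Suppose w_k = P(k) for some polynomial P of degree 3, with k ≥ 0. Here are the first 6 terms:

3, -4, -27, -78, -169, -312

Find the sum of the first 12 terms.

1st diffs: -7, -23, -51, -91, -143.
2nd diffs: -16, -28, -40, -52.
3rd diffs: -12, -12, -12 (constant).
So w_k = -2k^3 - 2k^2 - 3k + 3.
Continuing: …, -519, -802, -1173, -1644, …, w_{11} = -2934.
Summing k = 0..11 (12 terms) gives -9886.

-9886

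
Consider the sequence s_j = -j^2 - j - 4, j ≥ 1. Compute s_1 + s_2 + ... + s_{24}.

-5296

Over j = 1..24: Σj = 300, Σj² = 4900.
Total = (-1)·4900 + (-1)·300 + (-4)·24 = -5296.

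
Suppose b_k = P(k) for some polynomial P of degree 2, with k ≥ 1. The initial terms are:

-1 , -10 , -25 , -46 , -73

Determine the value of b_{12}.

-430

1st diffs: -9, -15, -21, -27.
2nd diffs: -6, -6, -6 (constant).
Newton forward-difference form: b_k = -1 + (-9)·C(k-1,1) + (-6)·C(k-1,2).
At k = 12: k-1 = 11, so b_{12} = -1 - 99 - 330 = -430.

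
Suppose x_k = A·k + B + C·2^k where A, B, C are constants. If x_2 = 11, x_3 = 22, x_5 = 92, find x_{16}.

At k = 2, 3, 5: 2A + B + 4C = 11; 3A + B + 8C = 22; 5A + B + 32C = 92.
Subtracting the first from the second: A + 4C = 11.
Subtracting the second from the third: 2A + 24C = 70.
Solving: C = 3, A = -1, then B = 1.
So x_k = -1·k + 1 + 3·2^k; at k=16 this is 196593.

196593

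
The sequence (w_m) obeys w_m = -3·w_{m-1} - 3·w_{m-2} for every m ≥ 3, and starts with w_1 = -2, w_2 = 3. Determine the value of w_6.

Compute successive terms:
w_3 = -3  w_4 = 0  w_5 = 9  w_6 = -27.

-27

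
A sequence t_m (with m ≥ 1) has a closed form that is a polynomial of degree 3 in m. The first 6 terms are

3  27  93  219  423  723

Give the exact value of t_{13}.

1st diffs: 24, 66, 126, 204, 300.
2nd diffs: 42, 60, 78, 96.
3rd diffs: 18, 18, 18 (constant).
So t_m = 3m^3 + 3m^2 - 6m + 3.
Evaluating at m = 13 gives t_{13} = 7023.

7023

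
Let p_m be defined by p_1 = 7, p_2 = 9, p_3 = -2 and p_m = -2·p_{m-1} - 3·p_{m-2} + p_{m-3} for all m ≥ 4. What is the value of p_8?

313

Iterate the recurrence:
p_4 = -16;  p_5 = 47;  p_6 = -48;  p_7 = -61;  p_8 = 313.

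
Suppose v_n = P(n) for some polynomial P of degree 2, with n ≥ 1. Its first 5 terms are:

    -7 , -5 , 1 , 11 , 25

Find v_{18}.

571

1st diffs: 2, 6, 10, 14.
2nd diffs: 4, 4, 4 (constant).
Newton forward-difference form: v_n = -7 + 2·C(n-1,1) + 4·C(n-1,2).
At n = 18: n-1 = 17, so v_{18} = -7 + 34 + 544 = 571.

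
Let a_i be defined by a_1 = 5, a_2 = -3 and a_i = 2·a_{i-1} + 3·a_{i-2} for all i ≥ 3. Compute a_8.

1089

Compute successive terms:
a_3 = 9;  a_4 = 9;  a_5 = 45;  a_6 = 117;  a_7 = 369;  a_8 = 1089.
(Characteristic roots are 3 and -1.)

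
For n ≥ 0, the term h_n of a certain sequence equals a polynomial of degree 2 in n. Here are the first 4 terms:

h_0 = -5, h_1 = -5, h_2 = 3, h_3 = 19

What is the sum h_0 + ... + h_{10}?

1265

1st diffs: 0, 8, 16.
2nd diffs: 8, 8 (constant).
So h_n = 4n^2 - 4n - 5.
Continuing: …, 43, 75, 115, 163, …, h_{10} = 355.
Summing n = 0..10 (11 terms) gives 1265.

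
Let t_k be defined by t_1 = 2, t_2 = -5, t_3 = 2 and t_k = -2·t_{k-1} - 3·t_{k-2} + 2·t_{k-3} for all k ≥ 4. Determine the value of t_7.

66

Compute successive terms:
t_4 = 15;  t_5 = -46;  t_6 = 51;  t_7 = 66.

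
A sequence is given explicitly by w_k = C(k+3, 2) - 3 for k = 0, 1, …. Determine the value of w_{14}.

133

C(17, 2) = 136, so w_{14} = 133.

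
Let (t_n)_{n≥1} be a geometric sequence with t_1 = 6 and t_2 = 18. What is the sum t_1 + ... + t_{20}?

Common ratio r = 3.
t_n = 6·3^(n-1).
S = 6·(3^20 - 1)/(3 - 1) = 6·(3486784401 - 1)/(2) = 10460353200.

10460353200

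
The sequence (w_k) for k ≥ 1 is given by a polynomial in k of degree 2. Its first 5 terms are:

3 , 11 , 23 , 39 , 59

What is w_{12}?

1st diffs: 8, 12, 16, 20.
2nd diffs: 4, 4, 4 (constant).
Newton forward-difference form: w_k = 3 + 8·C(k-1,1) + 4·C(k-1,2).
At k = 12: k-1 = 11, so w_{12} = 3 + 88 + 220 = 311.

311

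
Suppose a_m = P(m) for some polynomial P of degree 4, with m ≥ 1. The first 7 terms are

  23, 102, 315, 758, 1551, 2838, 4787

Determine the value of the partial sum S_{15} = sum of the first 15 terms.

272722

1st diffs: 79, 213, 443, 793, 1287, 1949.
2nd diffs: 134, 230, 350, 494, 662.
3rd diffs: 96, 120, 144, 168.
4th diffs: 24, 24, 24 (constant).
So a_m = m^4 + 6m^3 + 6m^2 + 4m + 6.
Continuing: …, 7590, 11463, 16646, 23403, …, a_{15} = 72291.
Summing m = 1..15 (15 terms) gives 272722.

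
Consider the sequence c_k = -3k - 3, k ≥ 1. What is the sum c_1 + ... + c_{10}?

Over k = 1..10: Σk = 55.
Total = (-3)·55 + (-3)·10 = -195.

-195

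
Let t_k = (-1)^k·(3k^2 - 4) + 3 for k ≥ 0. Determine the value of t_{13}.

-500

(-1)^13 = -1; 3k^2 - 4 at k=13 is 503; so t_{13} = -500.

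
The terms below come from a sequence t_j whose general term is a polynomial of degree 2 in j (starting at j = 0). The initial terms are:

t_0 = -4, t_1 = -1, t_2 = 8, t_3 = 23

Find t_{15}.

1st diffs: 3, 9, 15.
2nd diffs: 6, 6 (constant).
So t_j = 3j^2 - 4.
Evaluating at j = 15 gives t_{15} = 671.

671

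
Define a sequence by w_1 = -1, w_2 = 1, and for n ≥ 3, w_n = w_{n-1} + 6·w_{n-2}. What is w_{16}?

-2843567

Step forward from the initial values:
w_3 = -5;  w_4 = 1;  w_5 = -29;  …;  w_{13} = -109565;  w_{14} = -312311;  w_{15} = -969701;  w_{16} = -2843567.
(Characteristic roots are 3 and -2.)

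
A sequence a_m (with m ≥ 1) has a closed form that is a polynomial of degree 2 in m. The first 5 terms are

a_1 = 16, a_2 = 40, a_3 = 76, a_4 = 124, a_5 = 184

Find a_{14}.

1st diffs: 24, 36, 48, 60.
2nd diffs: 12, 12, 12 (constant).
Newton forward-difference form: a_m = 16 + 24·C(m-1,1) + 12·C(m-1,2).
At m = 14: m-1 = 13, so a_{14} = 16 + 312 + 936 = 1264.

1264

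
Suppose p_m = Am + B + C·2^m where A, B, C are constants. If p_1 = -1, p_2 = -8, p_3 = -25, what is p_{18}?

-1310660

The three given values yield: A + B + 2C = -1; 2A + B + 4C = -8; 3A + B + 8C = -25.
Subtracting the first from the second: A + 2C = -7.
Subtracting the second from the third: A + 4C = -17.
Solving: C = -5, A = 3, then B = 6.
Hence p_{18} = 3·18 + 6 + (-5)·262144 = -1310660.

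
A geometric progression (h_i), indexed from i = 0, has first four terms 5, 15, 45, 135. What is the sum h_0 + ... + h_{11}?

1328600

Common ratio r = 3.
h_i = 5·3^(i-0).
S = 5·(3^12 - 1)/(3 - 1) = 5·(531441 - 1)/(2) = 1328600.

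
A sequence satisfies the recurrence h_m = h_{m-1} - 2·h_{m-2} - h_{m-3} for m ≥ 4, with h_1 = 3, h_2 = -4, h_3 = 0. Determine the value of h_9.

Iterate the recurrence:
h_4 = 5, h_5 = 9, h_6 = -1, h_7 = -24, h_8 = -31, h_9 = 18.

18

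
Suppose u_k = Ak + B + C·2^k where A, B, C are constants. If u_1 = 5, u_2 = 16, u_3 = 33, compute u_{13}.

At k = 1, 2, 3: A + B + 2C = 5; 2A + B + 4C = 16; 3A + B + 8C = 33.
Subtracting the first from the second: A + 2C = 11.
Subtracting the second from the third: A + 4C = 17.
Solving: C = 3, A = 5, then B = -6.
Therefore u_{13} = 65 + (-6) + 3·8192 = 24635.

24635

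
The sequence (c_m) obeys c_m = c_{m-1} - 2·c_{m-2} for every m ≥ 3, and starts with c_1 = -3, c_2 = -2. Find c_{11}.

c_3 = 4, c_4 = 8, c_5 = 0, c_6 = -16, c_7 = -16, c_8 = 16, c_9 = 48, c_{10} = 16, c_{11} = -80.

-80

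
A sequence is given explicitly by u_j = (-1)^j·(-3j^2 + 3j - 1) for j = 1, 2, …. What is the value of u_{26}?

(-1)^26 = 1; -3j^2 + 3j - 1 at j=26 is -1951; so u_{26} = -1951.

-1951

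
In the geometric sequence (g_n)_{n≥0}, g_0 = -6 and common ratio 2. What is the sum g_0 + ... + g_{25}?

-402653178

g_n = (-6)·2^(n-0).
S = (-6)·(2^26 - 1)/(2 - 1) = (-6)·(67108864 - 1)/(1) = -402653178.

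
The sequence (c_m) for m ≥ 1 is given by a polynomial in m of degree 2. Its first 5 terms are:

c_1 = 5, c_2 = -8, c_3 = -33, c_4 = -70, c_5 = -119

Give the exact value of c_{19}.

1st diffs: -13, -25, -37, -49.
2nd diffs: -12, -12, -12 (constant).
So c_m = -6m^2 + 5m + 6.
Evaluating at m = 19 gives c_{19} = -2065.

-2065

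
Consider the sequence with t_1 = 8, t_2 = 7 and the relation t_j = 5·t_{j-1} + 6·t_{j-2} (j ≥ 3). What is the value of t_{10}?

21595057

t_3 = 83  t_4 = 457  t_5 = 2783  t_6 = 16657  t_7 = 99983  t_8 = 599857  t_9 = 3599183  t_{10} = 21595057.
(Characteristic roots are 6 and -1.)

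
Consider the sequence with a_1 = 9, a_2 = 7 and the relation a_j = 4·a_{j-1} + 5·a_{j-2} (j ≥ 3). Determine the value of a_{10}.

Compute successive terms:
a_3 = 73;  a_4 = 327;  a_5 = 1673;  a_6 = 8327;  a_7 = 41673;  a_8 = 208327;  a_9 = 1041673;  a_{10} = 5208327.
(Characteristic roots are 5 and -1.)

5208327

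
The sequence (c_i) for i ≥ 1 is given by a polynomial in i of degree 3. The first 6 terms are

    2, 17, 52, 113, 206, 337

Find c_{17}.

1st diffs: 15, 35, 61, 93, 131.
2nd diffs: 20, 26, 32, 38.
3rd diffs: 6, 6, 6 (constant).
Newton forward-difference form: c_i = 2 + 15·C(i-1,1) + 20·C(i-1,2) + 6·C(i-1,3).
At i = 17: i-1 = 16, so c_{17} = 2 + 240 + 2400 + 3360 = 6002.

6002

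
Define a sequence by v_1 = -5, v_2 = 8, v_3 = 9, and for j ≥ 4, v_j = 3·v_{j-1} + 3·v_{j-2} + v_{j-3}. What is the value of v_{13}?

8311393

Compute successive terms:
v_4 = 46  v_5 = 173  v_6 = 666  v_7 = 2563  v_8 = 9860  v_9 = 37935  v_{10} = 145948  v_{11} = 561509  v_{12} = 2160306  v_{13} = 8311393.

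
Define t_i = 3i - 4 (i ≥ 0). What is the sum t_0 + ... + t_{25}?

Over i = 0..25: Σi = 325.
Total = (3)·325 + (-4)·26 = 871.

871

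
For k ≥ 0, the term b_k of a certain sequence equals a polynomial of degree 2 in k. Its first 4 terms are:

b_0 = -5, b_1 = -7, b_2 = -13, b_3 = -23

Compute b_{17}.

1st diffs: -2, -6, -10.
2nd diffs: -4, -4 (constant).
Newton forward-difference form: b_k = -5 + (-2)·C(k,1) + (-4)·C(k,2).
At k = 17: k = 17, so b_{17} = -5 - 34 - 544 = -583.

-583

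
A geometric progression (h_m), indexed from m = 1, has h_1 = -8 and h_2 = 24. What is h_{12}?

1417176

Common ratio r = -3.
h_m = (-8)·(-3)^(m-1).
h_{12} = (-8)·(-3)^11 = 1417176.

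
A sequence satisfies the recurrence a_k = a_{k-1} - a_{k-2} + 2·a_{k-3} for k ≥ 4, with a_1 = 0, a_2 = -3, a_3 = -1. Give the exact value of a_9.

-13

a_4 = 2  a_5 = -3  a_6 = -7  a_7 = 0  a_8 = 1  a_9 = -13.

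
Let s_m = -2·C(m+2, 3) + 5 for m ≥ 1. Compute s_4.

C(6, 3) = 20, so s_4 = -35.

-35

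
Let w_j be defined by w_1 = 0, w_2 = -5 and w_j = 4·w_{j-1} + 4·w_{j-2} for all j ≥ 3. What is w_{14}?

-685281280

Step forward from the initial values:
w_3 = -20, w_4 = -100, w_5 = -480, …, w_{11} = -6087680, w_{12} = -29393920, w_{13} = -141926400, w_{14} = -685281280.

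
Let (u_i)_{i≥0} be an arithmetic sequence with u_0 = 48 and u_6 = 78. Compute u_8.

88

Common difference d = (78 - 48) / (6 - 0) = 5.
u_i = 48 + (i - 0)·5.
u_8 = 48 + 8·5 = 88.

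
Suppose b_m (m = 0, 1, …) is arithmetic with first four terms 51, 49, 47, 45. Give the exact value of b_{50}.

-49

Common difference d = -2.
b_m = 51 + (m - 0)·(-2).
b_{50} = 51 + 50·(-2) = -49.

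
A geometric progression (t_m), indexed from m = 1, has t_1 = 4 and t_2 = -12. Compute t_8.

-8748

Common ratio r = -3.
t_m = 4·(-3)^(m-1).
t_8 = 4·(-3)^7 = -8748.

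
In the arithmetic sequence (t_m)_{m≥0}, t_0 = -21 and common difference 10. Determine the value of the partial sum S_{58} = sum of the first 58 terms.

t_m = -21 + (m - 0)·10.
t_{57} = 549; S = 58·(-21 + 549)/2 = 15312.

15312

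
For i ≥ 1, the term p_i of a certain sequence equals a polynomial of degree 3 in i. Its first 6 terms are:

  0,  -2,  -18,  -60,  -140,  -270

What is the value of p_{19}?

-11970

1st diffs: -2, -16, -42, -80, -130.
2nd diffs: -14, -26, -38, -50.
3rd diffs: -12, -12, -12 (constant).
Newton forward-difference form: p_i = (-2)·C(i-1,1) + (-14)·C(i-1,2) + (-12)·C(i-1,3).
At i = 19: i-1 = 18, so p_{19} = -36 - 2142 - 9792 = -11970.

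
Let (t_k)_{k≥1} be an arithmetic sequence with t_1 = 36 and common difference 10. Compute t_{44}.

t_k = 36 + (k - 1)·10.
t_{44} = 36 + 43·10 = 466.

466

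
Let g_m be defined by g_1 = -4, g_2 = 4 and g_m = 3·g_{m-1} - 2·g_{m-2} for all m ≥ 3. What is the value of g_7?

Applying the relation repeatedly:
g_3 = 20  g_4 = 52  g_5 = 116  g_6 = 244  g_7 = 500.
(Characteristic roots are 2 and 1.)

500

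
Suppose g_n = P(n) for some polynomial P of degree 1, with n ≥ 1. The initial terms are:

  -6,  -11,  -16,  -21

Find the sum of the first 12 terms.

1st diffs: -5, -5, -5 (constant).
So g_n = -5n - 1.
Continuing: …, -26, -31, -36, -41, …, g_{12} = -61.
Summing n = 1..12 (12 terms) gives -402.

-402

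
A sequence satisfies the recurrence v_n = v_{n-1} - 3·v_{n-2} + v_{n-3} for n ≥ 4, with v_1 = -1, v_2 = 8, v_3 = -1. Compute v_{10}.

Step forward from the initial values:
v_4 = -26, v_5 = -15, v_6 = 62, v_7 = 81, v_8 = -120, v_9 = -301, v_{10} = 140.

140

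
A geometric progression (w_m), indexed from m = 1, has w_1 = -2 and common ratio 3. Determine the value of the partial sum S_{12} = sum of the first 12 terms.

w_m = (-2)·3^(m-1).
S = (-2)·(3^12 - 1)/(3 - 1) = (-2)·(531441 - 1)/(2) = -531440.

-531440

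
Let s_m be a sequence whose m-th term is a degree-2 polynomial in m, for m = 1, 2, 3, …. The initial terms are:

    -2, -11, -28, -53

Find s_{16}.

1st diffs: -9, -17, -25.
2nd diffs: -8, -8 (constant).
Newton forward-difference form: s_m = -2 + (-9)·C(m-1,1) + (-8)·C(m-1,2).
At m = 16: m-1 = 15, so s_{16} = -2 - 135 - 840 = -977.

-977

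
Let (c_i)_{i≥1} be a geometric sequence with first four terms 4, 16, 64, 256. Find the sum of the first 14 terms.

357913940

Common ratio r = 4.
c_i = 4·4^(i-1).
S = 4·(4^14 - 1)/(4 - 1) = 4·(268435456 - 1)/(3) = 357913940.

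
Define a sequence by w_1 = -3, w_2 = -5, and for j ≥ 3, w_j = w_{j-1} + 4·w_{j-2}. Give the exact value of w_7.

Step forward from the initial values:
w_3 = -17  w_4 = -37  w_5 = -105  w_6 = -253  w_7 = -673.

-673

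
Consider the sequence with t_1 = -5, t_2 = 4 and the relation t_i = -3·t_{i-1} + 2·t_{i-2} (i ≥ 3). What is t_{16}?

Applying the relation repeatedly:
t_3 = -22, t_4 = 74, t_5 = -266, …, t_{13} = -6877850, t_{14} = 24495826, t_{15} = -87243178, t_{16} = 310721186.

310721186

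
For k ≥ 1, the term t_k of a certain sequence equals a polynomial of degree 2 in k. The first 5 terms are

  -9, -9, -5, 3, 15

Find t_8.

1st diffs: 0, 4, 8, 12.
2nd diffs: 4, 4, 4 (constant).
Newton forward-difference form: t_k = -9 + 4·C(k-1,2).
At k = 8: k-1 = 7, so t_8 = -9 + 84 = 75.

75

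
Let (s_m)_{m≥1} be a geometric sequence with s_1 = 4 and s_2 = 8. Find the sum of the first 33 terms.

Common ratio r = 2.
s_m = 4·2^(m-1).
S = 4·(2^33 - 1)/(2 - 1) = 4·(8589934592 - 1)/(1) = 34359738364.

34359738364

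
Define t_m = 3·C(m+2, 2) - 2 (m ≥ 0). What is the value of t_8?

C(10, 2) = 45, so t_8 = 133.

133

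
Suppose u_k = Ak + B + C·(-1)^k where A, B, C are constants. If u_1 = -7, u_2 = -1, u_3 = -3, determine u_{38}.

71

Plug in k = 1, 2, 3: A + B - C = -7; 2A + B + C = -1; 3A + B - C = -3.
Subtracting the first from the second: A + 2C = 6.
Subtracting the second from the third: A - 2C = -2.
Solving: C = 2, A = 2, then B = -7.
Therefore u_{38} = 76 + (-7) + 2·1 = 71.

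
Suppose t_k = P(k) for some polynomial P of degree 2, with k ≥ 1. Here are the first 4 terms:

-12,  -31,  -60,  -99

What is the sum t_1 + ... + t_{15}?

1st diffs: -19, -29, -39.
2nd diffs: -10, -10 (constant).
Newton forward-difference form: t_k = -12 + (-19)·C(k-1,1) + (-10)·C(k-1,2).
Continuing: …, -148, -207, -276, -355, …, t_{15} = -1188.
Summing k = 1..15 (15 terms) gives -6725.

-6725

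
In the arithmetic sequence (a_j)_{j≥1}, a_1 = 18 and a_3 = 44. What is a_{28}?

369

Common difference d = (44 - 18) / (3 - 1) = 13.
a_j = 18 + (j - 1)·13.
a_{28} = 18 + 27·13 = 369.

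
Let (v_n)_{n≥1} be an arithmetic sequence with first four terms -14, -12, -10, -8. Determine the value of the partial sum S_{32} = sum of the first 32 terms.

544

Common difference d = 2.
v_n = -14 + (n - 1)·2.
v_{32} = 48; S = 32·(-14 + 48)/2 = 544.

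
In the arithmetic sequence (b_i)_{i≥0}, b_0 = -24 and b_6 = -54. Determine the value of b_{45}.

Common difference d = (-54 - (-24)) / (6 - 0) = -5.
b_i = -24 + (i - 0)·(-5).
b_{45} = -24 + 45·(-5) = -249.

-249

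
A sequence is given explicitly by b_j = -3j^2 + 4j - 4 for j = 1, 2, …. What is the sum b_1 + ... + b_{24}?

Over j = 1..24: Σj = 300, Σj² = 4900.
Total = (-3)·4900 + (4)·300 + (-4)·24 = -13596.

-13596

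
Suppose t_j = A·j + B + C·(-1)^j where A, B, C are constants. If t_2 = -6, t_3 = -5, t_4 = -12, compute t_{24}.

At j = 2, 3, 4: 2A + B + C = -6; 3A + B - C = -5; 4A + B + C = -12.
Subtracting the first from the second: A - 2C = 1.
Subtracting the second from the third: A + 2C = -7.
Solving: C = -2, A = -3, then B = 2.
Therefore t_{24} = -72 + 2 + (-2)·1 = -72.

-72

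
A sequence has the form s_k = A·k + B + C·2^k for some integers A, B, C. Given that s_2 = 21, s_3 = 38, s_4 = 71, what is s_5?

At k = 2, 3, 4: 2A + B + 4C = 21; 3A + B + 8C = 38; 4A + B + 16C = 71.
Subtracting the first from the second: A + 4C = 17.
Subtracting the second from the third: A + 8C = 33.
Solving: C = 4, A = 1, then B = 3.
So s_k = 1·k + 3 + 4·2^k; at k=5 this is 136.

136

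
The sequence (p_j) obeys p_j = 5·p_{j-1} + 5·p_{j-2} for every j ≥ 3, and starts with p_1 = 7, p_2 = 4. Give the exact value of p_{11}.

70318750

p_3 = 55, p_4 = 295, p_5 = 1750, p_6 = 10225, p_7 = 59875, p_8 = 350500, p_9 = 2051875, p_{10} = 12011875, p_{11} = 70318750.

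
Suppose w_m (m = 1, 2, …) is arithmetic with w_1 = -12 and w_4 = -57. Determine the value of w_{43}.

-642

Common difference d = (-57 - (-12)) / (4 - 1) = -15.
w_m = -12 + (m - 1)·(-15).
w_{43} = -12 + 42·(-15) = -642.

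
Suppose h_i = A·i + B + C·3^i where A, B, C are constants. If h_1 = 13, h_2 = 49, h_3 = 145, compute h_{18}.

1937102545

Write the equations: A + B + 3C = 13; 2A + B + 9C = 49; 3A + B + 27C = 145.
Subtracting the first from the second: A + 6C = 36.
Subtracting the second from the third: A + 18C = 96.
Solving: C = 5, A = 6, then B = -8.
Hence h_{18} = 6·18 + (-8) + 5·387420489 = 1937102545.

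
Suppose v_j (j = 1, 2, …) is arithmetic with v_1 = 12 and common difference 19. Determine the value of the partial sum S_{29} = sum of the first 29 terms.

8062

v_j = 12 + (j - 1)·19.
v_{29} = 544; S = 29·(12 + 544)/2 = 8062.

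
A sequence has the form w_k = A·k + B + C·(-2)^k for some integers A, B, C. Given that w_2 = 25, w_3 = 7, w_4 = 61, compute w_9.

-965

At k = 2, 3, 4: 2A + B + 4C = 25; 3A + B - 8C = 7; 4A + B + 16C = 61.
Subtracting the first from the second: A - 12C = -18.
Subtracting the second from the third: A + 24C = 54.
Solving: C = 2, A = 6, then B = 5.
So w_k = 6·k + 5 + 2·(-2)^k; at k=9 this is -965.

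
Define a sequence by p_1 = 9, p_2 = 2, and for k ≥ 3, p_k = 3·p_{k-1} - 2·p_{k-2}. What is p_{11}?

p_3 = -12; p_4 = -40; p_5 = -96; p_6 = -208; p_7 = -432; p_8 = -880; p_9 = -1776; p_{10} = -3568; p_{11} = -7152.
(Characteristic roots are 2 and 1.)

-7152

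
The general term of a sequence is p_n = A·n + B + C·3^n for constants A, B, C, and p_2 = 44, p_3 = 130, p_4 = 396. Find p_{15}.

71744482

The three given values yield: 2A + B + 9C = 44; 3A + B + 27C = 130; 4A + B + 81C = 396.
Subtracting the first from the second: A + 18C = 86.
Subtracting the second from the third: A + 54C = 266.
Solving: C = 5, A = -4, then B = 7.
So p_n = -4·n + 7 + 5·3^n; at n=15 this is 71744482.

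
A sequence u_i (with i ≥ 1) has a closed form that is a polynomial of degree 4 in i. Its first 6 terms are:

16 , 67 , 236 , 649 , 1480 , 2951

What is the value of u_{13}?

59896

1st diffs: 51, 169, 413, 831, 1471.
2nd diffs: 118, 244, 418, 640.
3rd diffs: 126, 174, 222.
4th diffs: 48, 48 (constant).
Newton forward-difference form: u_i = 16 + 51·C(i-1,1) + 118·C(i-1,2) + 126·C(i-1,3) + 48·C(i-1,4).
At i = 13: i-1 = 12, so u_{13} = 16 + 612 + 7788 + 27720 + 23760 = 59896.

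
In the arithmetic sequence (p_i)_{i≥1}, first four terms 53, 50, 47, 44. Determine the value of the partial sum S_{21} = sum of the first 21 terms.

Common difference d = -3.
p_i = 53 + (i - 1)·(-3).
p_{21} = -7; S = 21·(53 + (-7))/2 = 483.

483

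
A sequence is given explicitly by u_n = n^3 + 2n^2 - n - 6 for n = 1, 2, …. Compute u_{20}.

8774

u_{20} = 1·20^3 + 2·20^2 - 1·20 - 6 = 8774.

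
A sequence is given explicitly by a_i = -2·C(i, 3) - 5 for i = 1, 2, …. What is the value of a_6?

-45

C(6, 3) = 20, so a_6 = -45.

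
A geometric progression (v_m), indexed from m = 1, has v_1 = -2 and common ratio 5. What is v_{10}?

v_m = (-2)·5^(m-1).
v_{10} = (-2)·5^9 = -3906250.

-3906250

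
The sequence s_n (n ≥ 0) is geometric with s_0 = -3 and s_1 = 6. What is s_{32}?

-12884901888

Common ratio r = -2.
s_n = (-3)·(-2)^(n-0).
s_{32} = (-3)·(-2)^32 = -12884901888.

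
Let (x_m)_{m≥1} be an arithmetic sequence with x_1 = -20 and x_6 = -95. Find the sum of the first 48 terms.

Common difference d = (-95 - (-20)) / (6 - 1) = -15.
x_m = -20 + (m - 1)·(-15).
x_{48} = -725; S = 48·(-20 + (-725))/2 = -17880.

-17880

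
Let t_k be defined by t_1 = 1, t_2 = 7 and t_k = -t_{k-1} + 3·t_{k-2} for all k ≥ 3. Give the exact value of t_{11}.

Applying the relation repeatedly:
t_3 = -4;  t_4 = 25;  t_5 = -37;  t_6 = 112;  t_7 = -223;  t_8 = 559;  t_9 = -1228;  t_{10} = 2905;  t_{11} = -6589.

-6589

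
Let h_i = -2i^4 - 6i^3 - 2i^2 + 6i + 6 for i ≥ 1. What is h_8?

h_8 = -2·8^4 - 6·8^3 - 2·8^2 + 6·8 + 6 = -11338.

-11338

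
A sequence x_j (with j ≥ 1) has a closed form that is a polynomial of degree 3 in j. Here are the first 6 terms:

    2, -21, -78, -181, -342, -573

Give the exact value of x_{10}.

1st diffs: -23, -57, -103, -161, -231.
2nd diffs: -34, -46, -58, -70.
3rd diffs: -12, -12, -12 (constant).
Newton forward-difference form: x_j = 2 + (-23)·C(j-1,1) + (-34)·C(j-1,2) + (-12)·C(j-1,3).
At j = 10: j-1 = 9, so x_{10} = 2 - 207 - 1224 - 1008 = -2437.

-2437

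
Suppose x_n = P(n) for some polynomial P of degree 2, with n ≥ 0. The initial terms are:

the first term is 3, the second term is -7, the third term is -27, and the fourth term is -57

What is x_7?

1st diffs: -10, -20, -30.
2nd diffs: -10, -10 (constant).
So x_n = -5n^2 - 5n + 3.
Evaluating at n = 7 gives x_7 = -277.

-277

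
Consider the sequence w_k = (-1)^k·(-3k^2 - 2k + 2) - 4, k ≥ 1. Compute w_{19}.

(-1)^19 = -1; -3k^2 - 2k + 2 at k=19 is -1119; so w_{19} = 1115.

1115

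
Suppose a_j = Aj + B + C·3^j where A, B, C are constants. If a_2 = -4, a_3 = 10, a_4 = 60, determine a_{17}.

129140090

At j = 2, 3, 4: 2A + B + 9C = -4; 3A + B + 27C = 10; 4A + B + 81C = 60.
Subtracting the first from the second: A + 18C = 14.
Subtracting the second from the third: A + 54C = 50.
Solving: C = 1, A = -4, then B = -5.
Hence a_{17} = -4·17 + (-5) + 1·129140163 = 129140090.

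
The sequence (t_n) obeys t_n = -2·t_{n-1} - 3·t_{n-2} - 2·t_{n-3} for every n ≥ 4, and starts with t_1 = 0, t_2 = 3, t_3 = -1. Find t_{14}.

Compute successive terms:
t_4 = -7  t_5 = 11  t_6 = 1  …  t_{11} = 11  t_{12} = 113  t_{13} = -133  t_{14} = -95.

-95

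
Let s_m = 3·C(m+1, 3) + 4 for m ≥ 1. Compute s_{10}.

499

C(11, 3) = 165, so s_{10} = 499.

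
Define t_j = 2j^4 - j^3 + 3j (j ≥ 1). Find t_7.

4480

t_7 = 2·7^4 - 1·7^3 + 3·7 = 4480.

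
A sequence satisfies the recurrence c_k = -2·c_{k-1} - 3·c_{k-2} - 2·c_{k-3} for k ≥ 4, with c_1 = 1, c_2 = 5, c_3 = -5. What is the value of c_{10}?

-103

Step forward from the initial values:
c_4 = -7  c_5 = 19  c_6 = -7  c_7 = -29  c_8 = 41  c_9 = 19  c_{10} = -103.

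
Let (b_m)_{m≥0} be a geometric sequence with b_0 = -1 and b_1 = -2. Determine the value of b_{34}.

-17179869184

Common ratio r = 2.
b_m = (-1)·2^(m-0).
b_{34} = (-1)·2^34 = -17179869184.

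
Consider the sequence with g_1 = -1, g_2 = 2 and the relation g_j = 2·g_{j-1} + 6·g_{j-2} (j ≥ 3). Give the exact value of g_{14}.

1346432

Applying the relation repeatedly:
g_3 = -2;  g_4 = 8;  g_5 = 4;  …;  g_{11} = 27616;  g_{12} = 101504;  g_{13} = 368704;  g_{14} = 1346432.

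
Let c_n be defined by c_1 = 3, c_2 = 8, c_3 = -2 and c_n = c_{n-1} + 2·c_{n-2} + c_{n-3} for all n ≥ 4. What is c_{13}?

10965

c_4 = 17  c_5 = 21  c_6 = 53  c_7 = 112  c_8 = 239  c_9 = 516  c_{10} = 1106  c_{11} = 2377  c_{12} = 5105  c_{13} = 10965.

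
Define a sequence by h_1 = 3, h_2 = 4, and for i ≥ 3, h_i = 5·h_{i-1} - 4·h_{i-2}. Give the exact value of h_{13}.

5592408

h_3 = 8  h_4 = 24  h_5 = 88  …  h_{10} = 87384  h_{11} = 349528  h_{12} = 1398104  h_{13} = 5592408.
(Characteristic roots are 4 and 1.)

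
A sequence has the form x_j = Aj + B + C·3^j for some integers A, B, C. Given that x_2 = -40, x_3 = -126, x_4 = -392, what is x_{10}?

-295208

Plug in j = 2, 3, 4: 2A + B + 9C = -40; 3A + B + 27C = -126; 4A + B + 81C = -392.
Subtracting the first from the second: A + 18C = -86.
Subtracting the second from the third: A + 54C = -266.
Solving: C = -5, A = 4, then B = -3.
Hence x_{10} = 4·10 + (-3) + (-5)·59049 = -295208.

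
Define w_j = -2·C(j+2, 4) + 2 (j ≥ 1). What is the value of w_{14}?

C(16, 4) = 1820, so w_{14} = -3638.

-3638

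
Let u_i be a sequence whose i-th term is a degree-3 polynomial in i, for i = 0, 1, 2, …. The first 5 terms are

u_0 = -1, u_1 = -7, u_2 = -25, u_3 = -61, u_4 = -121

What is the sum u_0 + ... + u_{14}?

-14295

1st diffs: -6, -18, -36, -60.
2nd diffs: -12, -18, -24.
3rd diffs: -6, -6 (constant).
Newton forward-difference form: u_i = -1 + (-6)·C(i,1) + (-12)·C(i,2) + (-6)·C(i,3).
Continuing: …, -211, -337, -505, -721, …, u_{14} = -3361.
Summing i = 0..14 (15 terms) gives -14295.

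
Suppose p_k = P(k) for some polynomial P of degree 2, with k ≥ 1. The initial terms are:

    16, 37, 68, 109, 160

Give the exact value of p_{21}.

1st diffs: 21, 31, 41, 51.
2nd diffs: 10, 10, 10 (constant).
Newton forward-difference form: p_k = 16 + 21·C(k-1,1) + 10·C(k-1,2).
At k = 21: k-1 = 20, so p_{21} = 16 + 420 + 1900 = 2336.

2336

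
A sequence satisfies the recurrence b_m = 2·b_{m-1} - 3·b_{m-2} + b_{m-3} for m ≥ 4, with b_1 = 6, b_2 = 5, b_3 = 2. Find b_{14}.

Iterate the recurrence:
b_4 = -5; b_5 = -11; b_6 = -5; …; b_{11} = -143; b_{12} = -85; b_{13} = 199; b_{14} = 510.

510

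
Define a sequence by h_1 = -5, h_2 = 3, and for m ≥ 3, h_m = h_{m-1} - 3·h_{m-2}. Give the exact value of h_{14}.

h_3 = 18; h_4 = 9; h_5 = -45; …; h_{11} = -1017; h_{12} = 1224; h_{13} = 4275; h_{14} = 603.

603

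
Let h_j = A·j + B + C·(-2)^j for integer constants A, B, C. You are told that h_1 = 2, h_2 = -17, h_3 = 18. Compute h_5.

88

At j = 1, 2, 3: A + B - 2C = 2; 2A + B + 4C = -17; 3A + B - 8C = 18.
Subtracting the first from the second: A + 6C = -19.
Subtracting the second from the third: A - 12C = 35.
Solving: C = -3, A = -1, then B = -3.
Hence h_5 = -1·5 + (-3) + (-3)·(-32) = 88.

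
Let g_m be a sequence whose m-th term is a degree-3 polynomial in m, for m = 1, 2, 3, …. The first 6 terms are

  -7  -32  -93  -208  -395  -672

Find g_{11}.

1st diffs: -25, -61, -115, -187, -277.
2nd diffs: -36, -54, -72, -90.
3rd diffs: -18, -18, -18 (constant).
Newton forward-difference form: g_m = -7 + (-25)·C(m-1,1) + (-36)·C(m-1,2) + (-18)·C(m-1,3).
At m = 11: m-1 = 10, so g_{11} = -7 - 250 - 1620 - 2160 = -4037.

-4037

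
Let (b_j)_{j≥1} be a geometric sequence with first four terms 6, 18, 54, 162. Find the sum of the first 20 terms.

10460353200

Common ratio r = 3.
b_j = 6·3^(j-1).
S = 6·(3^20 - 1)/(3 - 1) = 6·(3486784401 - 1)/(2) = 10460353200.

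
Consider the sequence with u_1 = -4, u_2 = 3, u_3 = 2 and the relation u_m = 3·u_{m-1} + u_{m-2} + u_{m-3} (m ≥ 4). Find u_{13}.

u_4 = 5; u_5 = 20; u_6 = 67; u_7 = 226; u_8 = 765; u_9 = 2588; u_{10} = 8755; u_{11} = 29618; u_{12} = 100197; u_{13} = 338964.

338964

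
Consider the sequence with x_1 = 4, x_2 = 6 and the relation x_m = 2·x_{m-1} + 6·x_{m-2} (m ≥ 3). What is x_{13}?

13112064

Applying the relation repeatedly:
x_3 = 36  x_4 = 108  x_5 = 432  …  x_{10} = 270432  x_{11} = 986688  x_{12} = 3595968  x_{13} = 13112064.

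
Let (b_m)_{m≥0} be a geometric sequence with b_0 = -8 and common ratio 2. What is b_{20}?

b_m = (-8)·2^(m-0).
b_{20} = (-8)·2^20 = -8388608.

-8388608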